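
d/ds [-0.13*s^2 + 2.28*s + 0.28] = 2.28 - 0.26*s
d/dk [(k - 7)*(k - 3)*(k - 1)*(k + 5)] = 4*k^3 - 18*k^2 - 48*k + 134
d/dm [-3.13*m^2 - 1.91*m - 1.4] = -6.26*m - 1.91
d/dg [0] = 0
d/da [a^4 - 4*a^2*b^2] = 4*a*(a^2 - 2*b^2)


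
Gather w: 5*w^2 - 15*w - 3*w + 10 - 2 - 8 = 5*w^2 - 18*w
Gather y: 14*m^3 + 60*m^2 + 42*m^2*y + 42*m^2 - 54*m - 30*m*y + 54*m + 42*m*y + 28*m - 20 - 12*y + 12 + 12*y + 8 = 14*m^3 + 102*m^2 + 28*m + y*(42*m^2 + 12*m)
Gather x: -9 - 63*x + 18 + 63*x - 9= 0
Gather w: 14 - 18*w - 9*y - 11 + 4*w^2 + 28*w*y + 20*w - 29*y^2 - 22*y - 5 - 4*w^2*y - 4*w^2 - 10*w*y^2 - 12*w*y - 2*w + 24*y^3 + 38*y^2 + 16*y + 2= -4*w^2*y + w*(-10*y^2 + 16*y) + 24*y^3 + 9*y^2 - 15*y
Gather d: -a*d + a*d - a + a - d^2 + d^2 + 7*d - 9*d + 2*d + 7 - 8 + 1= 0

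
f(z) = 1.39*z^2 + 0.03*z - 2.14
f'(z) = 2.78*z + 0.03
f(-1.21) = -0.14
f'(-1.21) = -3.33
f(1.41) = 0.67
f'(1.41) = 3.95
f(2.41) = 6.01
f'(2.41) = 6.73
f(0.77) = -1.29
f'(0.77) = 2.17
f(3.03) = 10.71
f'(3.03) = 8.45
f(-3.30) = 12.90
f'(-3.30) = -9.14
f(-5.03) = 32.88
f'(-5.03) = -13.95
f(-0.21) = -2.09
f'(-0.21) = -0.55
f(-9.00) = 110.18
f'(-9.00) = -24.99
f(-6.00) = 47.72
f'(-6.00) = -16.65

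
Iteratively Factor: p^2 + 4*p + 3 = (p + 3)*(p + 1)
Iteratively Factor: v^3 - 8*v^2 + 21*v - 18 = (v - 3)*(v^2 - 5*v + 6) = (v - 3)*(v - 2)*(v - 3)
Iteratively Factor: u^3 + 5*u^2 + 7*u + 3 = (u + 3)*(u^2 + 2*u + 1) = (u + 1)*(u + 3)*(u + 1)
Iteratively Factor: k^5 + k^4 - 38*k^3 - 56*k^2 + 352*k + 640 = (k + 4)*(k^4 - 3*k^3 - 26*k^2 + 48*k + 160) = (k - 5)*(k + 4)*(k^3 + 2*k^2 - 16*k - 32) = (k - 5)*(k + 2)*(k + 4)*(k^2 - 16) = (k - 5)*(k - 4)*(k + 2)*(k + 4)*(k + 4)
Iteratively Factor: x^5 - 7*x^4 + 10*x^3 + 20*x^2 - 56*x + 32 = (x - 2)*(x^4 - 5*x^3 + 20*x - 16) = (x - 2)*(x + 2)*(x^3 - 7*x^2 + 14*x - 8) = (x - 2)^2*(x + 2)*(x^2 - 5*x + 4) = (x - 4)*(x - 2)^2*(x + 2)*(x - 1)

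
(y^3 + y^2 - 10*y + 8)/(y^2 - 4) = (y^2 + 3*y - 4)/(y + 2)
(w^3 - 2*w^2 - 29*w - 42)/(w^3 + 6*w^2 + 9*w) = (w^2 - 5*w - 14)/(w*(w + 3))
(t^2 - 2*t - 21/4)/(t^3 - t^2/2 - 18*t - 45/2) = (t - 7/2)/(t^2 - 2*t - 15)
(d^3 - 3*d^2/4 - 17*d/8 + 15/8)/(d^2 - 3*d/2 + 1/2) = (8*d^2 + 2*d - 15)/(4*(2*d - 1))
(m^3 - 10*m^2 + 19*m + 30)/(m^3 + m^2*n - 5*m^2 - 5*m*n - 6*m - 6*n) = (m - 5)/(m + n)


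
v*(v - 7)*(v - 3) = v^3 - 10*v^2 + 21*v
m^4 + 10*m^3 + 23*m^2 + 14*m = m*(m + 1)*(m + 2)*(m + 7)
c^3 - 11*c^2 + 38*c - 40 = (c - 5)*(c - 4)*(c - 2)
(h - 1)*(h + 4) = h^2 + 3*h - 4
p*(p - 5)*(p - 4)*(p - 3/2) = p^4 - 21*p^3/2 + 67*p^2/2 - 30*p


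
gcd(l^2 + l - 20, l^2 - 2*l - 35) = l + 5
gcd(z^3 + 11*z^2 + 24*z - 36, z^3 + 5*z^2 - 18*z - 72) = z + 6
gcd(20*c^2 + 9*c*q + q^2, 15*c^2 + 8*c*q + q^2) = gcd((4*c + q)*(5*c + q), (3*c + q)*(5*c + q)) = 5*c + q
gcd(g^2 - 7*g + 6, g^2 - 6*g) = g - 6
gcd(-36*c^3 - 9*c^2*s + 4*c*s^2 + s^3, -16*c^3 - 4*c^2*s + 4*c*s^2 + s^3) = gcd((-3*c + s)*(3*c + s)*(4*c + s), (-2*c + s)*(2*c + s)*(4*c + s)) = 4*c + s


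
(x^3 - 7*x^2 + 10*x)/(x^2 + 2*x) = (x^2 - 7*x + 10)/(x + 2)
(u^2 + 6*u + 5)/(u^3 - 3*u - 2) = (u + 5)/(u^2 - u - 2)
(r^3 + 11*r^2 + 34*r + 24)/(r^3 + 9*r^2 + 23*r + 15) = (r^2 + 10*r + 24)/(r^2 + 8*r + 15)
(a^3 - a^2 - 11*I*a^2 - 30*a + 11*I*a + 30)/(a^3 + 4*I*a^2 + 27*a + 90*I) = (a^2 - a*(1 + 6*I) + 6*I)/(a^2 + 9*I*a - 18)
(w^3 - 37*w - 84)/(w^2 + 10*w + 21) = (w^2 - 3*w - 28)/(w + 7)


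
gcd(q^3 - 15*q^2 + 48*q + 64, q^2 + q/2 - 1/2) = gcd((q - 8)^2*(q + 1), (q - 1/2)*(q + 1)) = q + 1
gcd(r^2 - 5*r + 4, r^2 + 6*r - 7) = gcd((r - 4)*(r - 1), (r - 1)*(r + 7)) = r - 1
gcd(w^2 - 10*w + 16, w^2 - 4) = w - 2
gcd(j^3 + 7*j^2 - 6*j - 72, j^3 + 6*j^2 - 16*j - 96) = j^2 + 10*j + 24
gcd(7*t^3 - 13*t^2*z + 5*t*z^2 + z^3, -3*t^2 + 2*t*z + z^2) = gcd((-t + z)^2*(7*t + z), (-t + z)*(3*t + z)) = -t + z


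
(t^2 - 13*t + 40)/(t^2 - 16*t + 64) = (t - 5)/(t - 8)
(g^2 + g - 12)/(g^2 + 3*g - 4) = (g - 3)/(g - 1)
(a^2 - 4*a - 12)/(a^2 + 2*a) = (a - 6)/a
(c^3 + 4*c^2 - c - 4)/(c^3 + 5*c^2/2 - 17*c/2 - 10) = 2*(c - 1)/(2*c - 5)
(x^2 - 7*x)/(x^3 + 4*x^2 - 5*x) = (x - 7)/(x^2 + 4*x - 5)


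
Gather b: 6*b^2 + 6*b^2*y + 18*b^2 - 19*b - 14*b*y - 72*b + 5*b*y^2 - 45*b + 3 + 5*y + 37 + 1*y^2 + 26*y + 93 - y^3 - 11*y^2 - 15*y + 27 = b^2*(6*y + 24) + b*(5*y^2 - 14*y - 136) - y^3 - 10*y^2 + 16*y + 160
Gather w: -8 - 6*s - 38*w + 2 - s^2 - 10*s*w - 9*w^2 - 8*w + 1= -s^2 - 6*s - 9*w^2 + w*(-10*s - 46) - 5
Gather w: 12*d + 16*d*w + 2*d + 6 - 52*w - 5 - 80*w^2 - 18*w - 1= 14*d - 80*w^2 + w*(16*d - 70)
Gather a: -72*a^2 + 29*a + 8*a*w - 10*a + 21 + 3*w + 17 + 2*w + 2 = -72*a^2 + a*(8*w + 19) + 5*w + 40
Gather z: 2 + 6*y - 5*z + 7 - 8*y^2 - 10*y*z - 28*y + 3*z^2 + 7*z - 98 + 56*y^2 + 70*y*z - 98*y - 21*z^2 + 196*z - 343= 48*y^2 - 120*y - 18*z^2 + z*(60*y + 198) - 432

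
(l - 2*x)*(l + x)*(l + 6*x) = l^3 + 5*l^2*x - 8*l*x^2 - 12*x^3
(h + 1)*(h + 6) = h^2 + 7*h + 6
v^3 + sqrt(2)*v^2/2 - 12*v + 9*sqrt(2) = (v - 3*sqrt(2)/2)*(v - sqrt(2))*(v + 3*sqrt(2))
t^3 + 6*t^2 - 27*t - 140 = (t - 5)*(t + 4)*(t + 7)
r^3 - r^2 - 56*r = r*(r - 8)*(r + 7)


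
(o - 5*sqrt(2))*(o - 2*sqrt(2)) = o^2 - 7*sqrt(2)*o + 20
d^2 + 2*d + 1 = (d + 1)^2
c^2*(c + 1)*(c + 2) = c^4 + 3*c^3 + 2*c^2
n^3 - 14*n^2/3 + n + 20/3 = (n - 4)*(n - 5/3)*(n + 1)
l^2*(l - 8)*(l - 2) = l^4 - 10*l^3 + 16*l^2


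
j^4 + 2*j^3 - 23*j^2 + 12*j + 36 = (j - 3)*(j - 2)*(j + 1)*(j + 6)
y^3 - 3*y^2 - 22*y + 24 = (y - 6)*(y - 1)*(y + 4)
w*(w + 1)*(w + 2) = w^3 + 3*w^2 + 2*w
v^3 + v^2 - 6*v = v*(v - 2)*(v + 3)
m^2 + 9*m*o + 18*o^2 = (m + 3*o)*(m + 6*o)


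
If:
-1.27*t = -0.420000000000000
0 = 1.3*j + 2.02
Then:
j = -1.55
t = 0.33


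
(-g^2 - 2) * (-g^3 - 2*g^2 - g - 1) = g^5 + 2*g^4 + 3*g^3 + 5*g^2 + 2*g + 2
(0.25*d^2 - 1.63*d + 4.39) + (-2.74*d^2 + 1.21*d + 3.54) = -2.49*d^2 - 0.42*d + 7.93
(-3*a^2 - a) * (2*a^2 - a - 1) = -6*a^4 + a^3 + 4*a^2 + a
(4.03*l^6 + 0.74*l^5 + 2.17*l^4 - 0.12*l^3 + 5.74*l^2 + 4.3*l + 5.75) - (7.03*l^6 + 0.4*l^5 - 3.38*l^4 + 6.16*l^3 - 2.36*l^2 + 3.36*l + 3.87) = -3.0*l^6 + 0.34*l^5 + 5.55*l^4 - 6.28*l^3 + 8.1*l^2 + 0.94*l + 1.88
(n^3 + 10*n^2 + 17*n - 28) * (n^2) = n^5 + 10*n^4 + 17*n^3 - 28*n^2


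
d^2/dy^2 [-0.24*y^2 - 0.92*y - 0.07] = -0.480000000000000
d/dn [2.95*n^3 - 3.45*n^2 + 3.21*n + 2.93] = 8.85*n^2 - 6.9*n + 3.21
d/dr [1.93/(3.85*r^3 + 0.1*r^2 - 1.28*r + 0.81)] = (-22.2915*r^2 - 0.386*r + 2.4704)/(3.85*r^3 + 0.1*r^2 - 1.28*r + 0.81)^2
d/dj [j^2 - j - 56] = 2*j - 1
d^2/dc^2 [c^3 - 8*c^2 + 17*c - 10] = 6*c - 16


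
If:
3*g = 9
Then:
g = 3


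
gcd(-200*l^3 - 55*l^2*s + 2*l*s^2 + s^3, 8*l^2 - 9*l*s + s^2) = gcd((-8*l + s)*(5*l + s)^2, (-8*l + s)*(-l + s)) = -8*l + s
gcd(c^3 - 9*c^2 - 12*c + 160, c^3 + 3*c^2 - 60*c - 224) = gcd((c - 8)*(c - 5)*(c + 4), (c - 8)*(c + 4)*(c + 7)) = c^2 - 4*c - 32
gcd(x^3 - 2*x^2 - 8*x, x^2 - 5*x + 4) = x - 4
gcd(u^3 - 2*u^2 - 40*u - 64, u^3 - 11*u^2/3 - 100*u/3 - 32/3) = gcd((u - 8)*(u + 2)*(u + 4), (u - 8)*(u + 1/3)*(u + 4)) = u^2 - 4*u - 32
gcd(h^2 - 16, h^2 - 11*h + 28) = h - 4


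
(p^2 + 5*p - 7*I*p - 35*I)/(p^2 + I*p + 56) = (p + 5)/(p + 8*I)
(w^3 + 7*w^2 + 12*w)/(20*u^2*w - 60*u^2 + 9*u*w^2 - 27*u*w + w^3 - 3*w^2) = w*(w^2 + 7*w + 12)/(20*u^2*w - 60*u^2 + 9*u*w^2 - 27*u*w + w^3 - 3*w^2)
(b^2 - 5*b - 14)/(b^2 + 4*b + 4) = (b - 7)/(b + 2)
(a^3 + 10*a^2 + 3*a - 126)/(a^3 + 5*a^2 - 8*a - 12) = (a^2 + 4*a - 21)/(a^2 - a - 2)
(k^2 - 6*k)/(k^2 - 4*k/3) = 3*(k - 6)/(3*k - 4)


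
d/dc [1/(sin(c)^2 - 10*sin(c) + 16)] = 2*(5 - sin(c))*cos(c)/(sin(c)^2 - 10*sin(c) + 16)^2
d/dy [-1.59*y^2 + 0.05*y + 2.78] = 0.05 - 3.18*y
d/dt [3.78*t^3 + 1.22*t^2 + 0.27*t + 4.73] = 11.34*t^2 + 2.44*t + 0.27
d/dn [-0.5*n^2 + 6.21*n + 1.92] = 6.21 - 1.0*n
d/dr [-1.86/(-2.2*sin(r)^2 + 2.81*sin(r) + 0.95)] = (5.2266 - 8.184*sin(r))*cos(r)/(-2.2*sin(r)^2 + 2.81*sin(r) + 0.95)^2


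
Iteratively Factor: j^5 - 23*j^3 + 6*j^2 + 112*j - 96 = (j - 2)*(j^4 + 2*j^3 - 19*j^2 - 32*j + 48) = (j - 2)*(j + 4)*(j^3 - 2*j^2 - 11*j + 12) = (j - 2)*(j - 1)*(j + 4)*(j^2 - j - 12) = (j - 2)*(j - 1)*(j + 3)*(j + 4)*(j - 4)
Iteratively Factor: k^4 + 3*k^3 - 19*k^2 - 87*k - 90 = (k + 2)*(k^3 + k^2 - 21*k - 45) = (k - 5)*(k + 2)*(k^2 + 6*k + 9) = (k - 5)*(k + 2)*(k + 3)*(k + 3)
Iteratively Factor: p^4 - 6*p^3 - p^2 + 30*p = (p + 2)*(p^3 - 8*p^2 + 15*p) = (p - 3)*(p + 2)*(p^2 - 5*p) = (p - 5)*(p - 3)*(p + 2)*(p)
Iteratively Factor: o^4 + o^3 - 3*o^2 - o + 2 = (o + 2)*(o^3 - o^2 - o + 1) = (o - 1)*(o + 2)*(o^2 - 1) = (o - 1)*(o + 1)*(o + 2)*(o - 1)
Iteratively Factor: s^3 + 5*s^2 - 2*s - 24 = (s + 4)*(s^2 + s - 6) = (s - 2)*(s + 4)*(s + 3)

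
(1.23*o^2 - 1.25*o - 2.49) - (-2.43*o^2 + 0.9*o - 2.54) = 3.66*o^2 - 2.15*o + 0.0499999999999998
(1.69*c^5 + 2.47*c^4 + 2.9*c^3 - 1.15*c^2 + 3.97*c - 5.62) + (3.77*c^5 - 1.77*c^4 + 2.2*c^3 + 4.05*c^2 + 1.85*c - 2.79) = 5.46*c^5 + 0.7*c^4 + 5.1*c^3 + 2.9*c^2 + 5.82*c - 8.41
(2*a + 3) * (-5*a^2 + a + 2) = -10*a^3 - 13*a^2 + 7*a + 6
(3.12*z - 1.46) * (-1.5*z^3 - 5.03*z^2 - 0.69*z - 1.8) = -4.68*z^4 - 13.5036*z^3 + 5.191*z^2 - 4.6086*z + 2.628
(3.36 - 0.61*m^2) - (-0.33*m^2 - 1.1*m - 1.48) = -0.28*m^2 + 1.1*m + 4.84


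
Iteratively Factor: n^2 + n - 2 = (n + 2)*(n - 1)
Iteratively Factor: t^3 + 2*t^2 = (t)*(t^2 + 2*t) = t*(t + 2)*(t)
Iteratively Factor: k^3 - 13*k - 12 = (k + 1)*(k^2 - k - 12) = (k + 1)*(k + 3)*(k - 4)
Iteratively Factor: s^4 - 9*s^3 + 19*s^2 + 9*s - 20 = (s - 4)*(s^3 - 5*s^2 - s + 5) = (s - 5)*(s - 4)*(s^2 - 1) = (s - 5)*(s - 4)*(s + 1)*(s - 1)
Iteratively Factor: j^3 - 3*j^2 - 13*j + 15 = (j - 5)*(j^2 + 2*j - 3) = (j - 5)*(j + 3)*(j - 1)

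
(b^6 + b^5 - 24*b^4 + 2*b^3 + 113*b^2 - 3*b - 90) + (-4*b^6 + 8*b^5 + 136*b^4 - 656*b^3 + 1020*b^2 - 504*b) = -3*b^6 + 9*b^5 + 112*b^4 - 654*b^3 + 1133*b^2 - 507*b - 90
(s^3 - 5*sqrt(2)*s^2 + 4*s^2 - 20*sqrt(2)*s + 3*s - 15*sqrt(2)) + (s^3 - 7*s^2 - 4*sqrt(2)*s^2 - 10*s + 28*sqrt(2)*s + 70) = 2*s^3 - 9*sqrt(2)*s^2 - 3*s^2 - 7*s + 8*sqrt(2)*s - 15*sqrt(2) + 70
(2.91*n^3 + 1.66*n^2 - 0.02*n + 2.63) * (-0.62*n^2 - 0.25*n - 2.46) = -1.8042*n^5 - 1.7567*n^4 - 7.5612*n^3 - 5.7092*n^2 - 0.6083*n - 6.4698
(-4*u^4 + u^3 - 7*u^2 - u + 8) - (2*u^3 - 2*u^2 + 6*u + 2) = -4*u^4 - u^3 - 5*u^2 - 7*u + 6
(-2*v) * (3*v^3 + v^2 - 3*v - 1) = -6*v^4 - 2*v^3 + 6*v^2 + 2*v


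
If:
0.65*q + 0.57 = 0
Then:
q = -0.88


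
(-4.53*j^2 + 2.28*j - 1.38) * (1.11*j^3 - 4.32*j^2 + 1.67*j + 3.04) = -5.0283*j^5 + 22.1004*j^4 - 18.9465*j^3 - 4.002*j^2 + 4.6266*j - 4.1952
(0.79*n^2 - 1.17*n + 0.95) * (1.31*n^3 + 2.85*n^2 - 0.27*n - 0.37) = 1.0349*n^5 + 0.7188*n^4 - 2.3033*n^3 + 2.7311*n^2 + 0.1764*n - 0.3515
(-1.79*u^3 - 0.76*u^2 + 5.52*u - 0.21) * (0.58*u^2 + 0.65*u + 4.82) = -1.0382*u^5 - 1.6043*u^4 - 5.9202*u^3 - 0.197000000000001*u^2 + 26.4699*u - 1.0122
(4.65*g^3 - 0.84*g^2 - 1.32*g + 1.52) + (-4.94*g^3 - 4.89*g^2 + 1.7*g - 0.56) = -0.29*g^3 - 5.73*g^2 + 0.38*g + 0.96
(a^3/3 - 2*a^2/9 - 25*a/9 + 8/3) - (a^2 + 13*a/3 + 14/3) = a^3/3 - 11*a^2/9 - 64*a/9 - 2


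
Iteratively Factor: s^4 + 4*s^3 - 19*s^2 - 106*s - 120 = (s + 2)*(s^3 + 2*s^2 - 23*s - 60) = (s + 2)*(s + 3)*(s^2 - s - 20) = (s - 5)*(s + 2)*(s + 3)*(s + 4)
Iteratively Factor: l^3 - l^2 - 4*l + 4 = (l + 2)*(l^2 - 3*l + 2) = (l - 1)*(l + 2)*(l - 2)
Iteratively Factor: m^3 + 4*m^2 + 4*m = (m)*(m^2 + 4*m + 4) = m*(m + 2)*(m + 2)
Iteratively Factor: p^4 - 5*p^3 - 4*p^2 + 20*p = (p)*(p^3 - 5*p^2 - 4*p + 20) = p*(p - 2)*(p^2 - 3*p - 10) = p*(p - 2)*(p + 2)*(p - 5)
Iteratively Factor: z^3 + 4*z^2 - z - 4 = (z - 1)*(z^2 + 5*z + 4) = (z - 1)*(z + 4)*(z + 1)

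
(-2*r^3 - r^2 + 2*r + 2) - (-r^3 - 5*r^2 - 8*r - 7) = -r^3 + 4*r^2 + 10*r + 9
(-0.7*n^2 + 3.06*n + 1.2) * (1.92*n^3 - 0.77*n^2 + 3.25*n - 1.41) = -1.344*n^5 + 6.4142*n^4 - 2.3272*n^3 + 10.008*n^2 - 0.4146*n - 1.692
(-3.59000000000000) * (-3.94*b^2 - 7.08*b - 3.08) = 14.1446*b^2 + 25.4172*b + 11.0572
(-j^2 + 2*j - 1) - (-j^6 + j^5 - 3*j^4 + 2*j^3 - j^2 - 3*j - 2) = j^6 - j^5 + 3*j^4 - 2*j^3 + 5*j + 1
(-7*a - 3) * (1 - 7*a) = 49*a^2 + 14*a - 3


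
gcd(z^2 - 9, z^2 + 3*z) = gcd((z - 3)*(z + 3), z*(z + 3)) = z + 3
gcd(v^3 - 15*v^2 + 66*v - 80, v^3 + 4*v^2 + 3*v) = 1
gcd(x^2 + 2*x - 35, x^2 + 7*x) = x + 7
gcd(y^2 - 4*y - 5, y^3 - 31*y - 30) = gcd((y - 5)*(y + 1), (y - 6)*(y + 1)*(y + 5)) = y + 1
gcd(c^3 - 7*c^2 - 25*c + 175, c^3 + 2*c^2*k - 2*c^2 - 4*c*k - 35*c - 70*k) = c^2 - 2*c - 35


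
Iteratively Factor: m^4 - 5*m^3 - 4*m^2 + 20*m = (m + 2)*(m^3 - 7*m^2 + 10*m) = m*(m + 2)*(m^2 - 7*m + 10) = m*(m - 2)*(m + 2)*(m - 5)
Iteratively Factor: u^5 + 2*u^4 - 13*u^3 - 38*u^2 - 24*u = (u + 2)*(u^4 - 13*u^2 - 12*u) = u*(u + 2)*(u^3 - 13*u - 12) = u*(u + 1)*(u + 2)*(u^2 - u - 12) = u*(u + 1)*(u + 2)*(u + 3)*(u - 4)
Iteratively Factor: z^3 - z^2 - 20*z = (z - 5)*(z^2 + 4*z) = z*(z - 5)*(z + 4)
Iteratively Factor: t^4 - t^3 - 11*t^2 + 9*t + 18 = (t - 3)*(t^3 + 2*t^2 - 5*t - 6) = (t - 3)*(t - 2)*(t^2 + 4*t + 3) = (t - 3)*(t - 2)*(t + 1)*(t + 3)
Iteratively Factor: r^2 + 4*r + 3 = (r + 1)*(r + 3)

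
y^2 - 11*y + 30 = (y - 6)*(y - 5)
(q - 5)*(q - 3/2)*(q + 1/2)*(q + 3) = q^4 - 3*q^3 - 55*q^2/4 + 33*q/2 + 45/4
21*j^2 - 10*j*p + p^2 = (-7*j + p)*(-3*j + p)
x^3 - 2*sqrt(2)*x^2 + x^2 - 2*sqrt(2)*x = x*(x + 1)*(x - 2*sqrt(2))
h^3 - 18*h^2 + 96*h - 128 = (h - 8)^2*(h - 2)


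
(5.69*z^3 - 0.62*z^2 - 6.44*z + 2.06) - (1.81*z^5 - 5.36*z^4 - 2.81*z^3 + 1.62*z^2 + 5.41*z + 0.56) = -1.81*z^5 + 5.36*z^4 + 8.5*z^3 - 2.24*z^2 - 11.85*z + 1.5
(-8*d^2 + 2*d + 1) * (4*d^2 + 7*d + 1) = -32*d^4 - 48*d^3 + 10*d^2 + 9*d + 1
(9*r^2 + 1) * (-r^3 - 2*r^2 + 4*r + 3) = -9*r^5 - 18*r^4 + 35*r^3 + 25*r^2 + 4*r + 3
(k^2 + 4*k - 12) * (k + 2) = k^3 + 6*k^2 - 4*k - 24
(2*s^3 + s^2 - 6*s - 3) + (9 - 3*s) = 2*s^3 + s^2 - 9*s + 6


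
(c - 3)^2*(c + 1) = c^3 - 5*c^2 + 3*c + 9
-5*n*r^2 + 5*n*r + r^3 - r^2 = r*(-5*n + r)*(r - 1)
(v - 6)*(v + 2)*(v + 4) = v^3 - 28*v - 48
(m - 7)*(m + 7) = m^2 - 49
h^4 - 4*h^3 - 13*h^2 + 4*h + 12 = (h - 6)*(h - 1)*(h + 1)*(h + 2)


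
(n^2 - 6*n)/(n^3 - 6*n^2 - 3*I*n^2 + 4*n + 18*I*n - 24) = n/(n^2 - 3*I*n + 4)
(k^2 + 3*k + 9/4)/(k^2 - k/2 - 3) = (k + 3/2)/(k - 2)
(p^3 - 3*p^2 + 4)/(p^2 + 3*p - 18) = (p^3 - 3*p^2 + 4)/(p^2 + 3*p - 18)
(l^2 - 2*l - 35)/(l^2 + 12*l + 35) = (l - 7)/(l + 7)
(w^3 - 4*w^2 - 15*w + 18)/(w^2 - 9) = (w^2 - 7*w + 6)/(w - 3)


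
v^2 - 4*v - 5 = (v - 5)*(v + 1)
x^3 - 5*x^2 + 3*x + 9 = (x - 3)^2*(x + 1)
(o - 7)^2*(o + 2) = o^3 - 12*o^2 + 21*o + 98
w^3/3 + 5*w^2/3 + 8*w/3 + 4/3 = (w/3 + 1/3)*(w + 2)^2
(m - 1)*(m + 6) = m^2 + 5*m - 6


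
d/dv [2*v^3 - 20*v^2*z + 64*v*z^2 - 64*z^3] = 6*v^2 - 40*v*z + 64*z^2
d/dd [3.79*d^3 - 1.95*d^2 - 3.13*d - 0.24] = 11.37*d^2 - 3.9*d - 3.13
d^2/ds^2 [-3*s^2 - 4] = -6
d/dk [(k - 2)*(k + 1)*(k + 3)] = 3*k^2 + 4*k - 5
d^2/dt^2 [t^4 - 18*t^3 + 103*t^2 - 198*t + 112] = 12*t^2 - 108*t + 206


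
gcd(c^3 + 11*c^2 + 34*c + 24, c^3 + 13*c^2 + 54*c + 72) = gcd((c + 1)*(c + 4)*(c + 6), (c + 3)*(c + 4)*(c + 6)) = c^2 + 10*c + 24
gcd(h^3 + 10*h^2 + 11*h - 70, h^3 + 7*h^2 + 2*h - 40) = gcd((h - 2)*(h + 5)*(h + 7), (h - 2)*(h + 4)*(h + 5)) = h^2 + 3*h - 10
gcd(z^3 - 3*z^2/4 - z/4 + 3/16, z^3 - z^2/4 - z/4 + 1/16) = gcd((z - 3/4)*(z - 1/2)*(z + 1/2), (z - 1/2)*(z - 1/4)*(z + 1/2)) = z^2 - 1/4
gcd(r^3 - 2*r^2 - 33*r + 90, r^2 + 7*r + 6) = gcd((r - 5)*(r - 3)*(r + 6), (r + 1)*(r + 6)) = r + 6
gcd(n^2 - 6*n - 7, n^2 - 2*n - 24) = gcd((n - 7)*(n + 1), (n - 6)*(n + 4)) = 1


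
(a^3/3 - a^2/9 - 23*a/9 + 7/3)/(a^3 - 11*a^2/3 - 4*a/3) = (-3*a^3 + a^2 + 23*a - 21)/(3*a*(-3*a^2 + 11*a + 4))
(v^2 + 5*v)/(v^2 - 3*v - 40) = v/(v - 8)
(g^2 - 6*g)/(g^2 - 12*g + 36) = g/(g - 6)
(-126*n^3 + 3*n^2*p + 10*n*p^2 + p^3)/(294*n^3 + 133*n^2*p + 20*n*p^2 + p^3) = (-3*n + p)/(7*n + p)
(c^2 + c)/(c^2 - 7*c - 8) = c/(c - 8)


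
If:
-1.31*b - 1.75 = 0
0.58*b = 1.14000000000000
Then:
No Solution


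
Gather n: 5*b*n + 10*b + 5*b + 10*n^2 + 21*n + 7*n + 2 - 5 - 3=15*b + 10*n^2 + n*(5*b + 28) - 6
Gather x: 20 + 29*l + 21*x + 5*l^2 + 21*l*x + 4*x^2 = 5*l^2 + 29*l + 4*x^2 + x*(21*l + 21) + 20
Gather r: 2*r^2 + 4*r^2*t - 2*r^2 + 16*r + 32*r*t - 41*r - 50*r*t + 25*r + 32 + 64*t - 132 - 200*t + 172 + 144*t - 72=4*r^2*t - 18*r*t + 8*t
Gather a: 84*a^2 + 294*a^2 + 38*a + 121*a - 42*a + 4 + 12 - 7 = 378*a^2 + 117*a + 9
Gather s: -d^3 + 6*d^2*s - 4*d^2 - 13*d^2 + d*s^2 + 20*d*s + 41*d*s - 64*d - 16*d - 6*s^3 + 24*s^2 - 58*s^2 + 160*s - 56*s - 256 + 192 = -d^3 - 17*d^2 - 80*d - 6*s^3 + s^2*(d - 34) + s*(6*d^2 + 61*d + 104) - 64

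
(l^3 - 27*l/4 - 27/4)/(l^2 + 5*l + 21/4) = (2*l^2 - 3*l - 9)/(2*l + 7)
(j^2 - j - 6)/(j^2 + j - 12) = (j + 2)/(j + 4)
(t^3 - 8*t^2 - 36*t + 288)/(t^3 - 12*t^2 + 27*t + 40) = (t^2 - 36)/(t^2 - 4*t - 5)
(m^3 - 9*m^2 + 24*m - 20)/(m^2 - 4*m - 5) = (m^2 - 4*m + 4)/(m + 1)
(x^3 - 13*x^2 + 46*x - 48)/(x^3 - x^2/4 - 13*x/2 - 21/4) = 4*(x^2 - 10*x + 16)/(4*x^2 + 11*x + 7)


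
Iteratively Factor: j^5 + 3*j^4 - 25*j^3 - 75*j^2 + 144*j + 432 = (j + 3)*(j^4 - 25*j^2 + 144) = (j + 3)*(j + 4)*(j^3 - 4*j^2 - 9*j + 36) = (j - 3)*(j + 3)*(j + 4)*(j^2 - j - 12) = (j - 3)*(j + 3)^2*(j + 4)*(j - 4)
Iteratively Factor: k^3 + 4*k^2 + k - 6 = (k + 3)*(k^2 + k - 2) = (k - 1)*(k + 3)*(k + 2)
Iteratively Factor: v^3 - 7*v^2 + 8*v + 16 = (v - 4)*(v^2 - 3*v - 4) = (v - 4)*(v + 1)*(v - 4)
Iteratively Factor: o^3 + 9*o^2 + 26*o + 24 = (o + 4)*(o^2 + 5*o + 6) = (o + 3)*(o + 4)*(o + 2)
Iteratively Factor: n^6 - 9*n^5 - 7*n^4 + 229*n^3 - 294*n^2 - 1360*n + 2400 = (n - 5)*(n^5 - 4*n^4 - 27*n^3 + 94*n^2 + 176*n - 480) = (n - 5)*(n - 4)*(n^4 - 27*n^2 - 14*n + 120) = (n - 5)^2*(n - 4)*(n^3 + 5*n^2 - 2*n - 24) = (n - 5)^2*(n - 4)*(n + 3)*(n^2 + 2*n - 8) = (n - 5)^2*(n - 4)*(n + 3)*(n + 4)*(n - 2)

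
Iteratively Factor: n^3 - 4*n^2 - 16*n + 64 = (n - 4)*(n^2 - 16) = (n - 4)*(n + 4)*(n - 4)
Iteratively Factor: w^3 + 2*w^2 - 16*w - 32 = (w - 4)*(w^2 + 6*w + 8) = (w - 4)*(w + 4)*(w + 2)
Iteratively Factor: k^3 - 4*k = (k)*(k^2 - 4) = k*(k + 2)*(k - 2)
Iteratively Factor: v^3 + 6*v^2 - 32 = (v + 4)*(v^2 + 2*v - 8) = (v + 4)^2*(v - 2)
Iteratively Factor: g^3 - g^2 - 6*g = (g + 2)*(g^2 - 3*g) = (g - 3)*(g + 2)*(g)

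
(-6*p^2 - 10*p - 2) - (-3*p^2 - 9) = -3*p^2 - 10*p + 7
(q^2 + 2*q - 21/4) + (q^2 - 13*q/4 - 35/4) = 2*q^2 - 5*q/4 - 14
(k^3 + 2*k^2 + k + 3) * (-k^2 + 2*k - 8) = -k^5 - 5*k^3 - 17*k^2 - 2*k - 24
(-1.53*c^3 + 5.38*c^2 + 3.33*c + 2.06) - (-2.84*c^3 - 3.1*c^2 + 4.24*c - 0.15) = 1.31*c^3 + 8.48*c^2 - 0.91*c + 2.21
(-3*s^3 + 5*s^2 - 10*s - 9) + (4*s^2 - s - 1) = -3*s^3 + 9*s^2 - 11*s - 10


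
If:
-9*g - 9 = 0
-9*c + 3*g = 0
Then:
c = -1/3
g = -1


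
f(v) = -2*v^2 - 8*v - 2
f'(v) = -4*v - 8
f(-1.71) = 5.83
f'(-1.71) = -1.16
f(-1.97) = 6.00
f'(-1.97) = -0.12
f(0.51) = -6.60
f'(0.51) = -10.04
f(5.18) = -97.10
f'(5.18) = -28.72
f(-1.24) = 4.84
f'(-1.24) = -3.04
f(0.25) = -4.12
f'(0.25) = -9.00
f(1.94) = -25.05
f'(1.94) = -15.76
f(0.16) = -3.33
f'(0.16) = -8.64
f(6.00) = -122.00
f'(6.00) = -32.00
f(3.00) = -44.00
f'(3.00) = -20.00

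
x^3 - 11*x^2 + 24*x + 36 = (x - 6)^2*(x + 1)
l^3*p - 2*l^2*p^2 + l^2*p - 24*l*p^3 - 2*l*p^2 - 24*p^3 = (l - 6*p)*(l + 4*p)*(l*p + p)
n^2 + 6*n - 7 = (n - 1)*(n + 7)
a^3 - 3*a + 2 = (a - 1)^2*(a + 2)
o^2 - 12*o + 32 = (o - 8)*(o - 4)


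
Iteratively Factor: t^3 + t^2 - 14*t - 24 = (t + 3)*(t^2 - 2*t - 8) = (t + 2)*(t + 3)*(t - 4)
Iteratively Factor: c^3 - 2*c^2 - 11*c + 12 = (c - 1)*(c^2 - c - 12) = (c - 1)*(c + 3)*(c - 4)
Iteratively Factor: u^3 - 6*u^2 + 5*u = (u)*(u^2 - 6*u + 5) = u*(u - 1)*(u - 5)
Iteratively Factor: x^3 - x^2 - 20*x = (x + 4)*(x^2 - 5*x) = (x - 5)*(x + 4)*(x)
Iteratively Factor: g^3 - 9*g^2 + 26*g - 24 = (g - 3)*(g^2 - 6*g + 8) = (g - 4)*(g - 3)*(g - 2)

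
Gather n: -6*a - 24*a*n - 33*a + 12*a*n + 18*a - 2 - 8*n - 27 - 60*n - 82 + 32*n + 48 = -21*a + n*(-12*a - 36) - 63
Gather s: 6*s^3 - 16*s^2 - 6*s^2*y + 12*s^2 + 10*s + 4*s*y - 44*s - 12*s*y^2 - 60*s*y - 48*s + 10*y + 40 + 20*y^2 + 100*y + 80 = 6*s^3 + s^2*(-6*y - 4) + s*(-12*y^2 - 56*y - 82) + 20*y^2 + 110*y + 120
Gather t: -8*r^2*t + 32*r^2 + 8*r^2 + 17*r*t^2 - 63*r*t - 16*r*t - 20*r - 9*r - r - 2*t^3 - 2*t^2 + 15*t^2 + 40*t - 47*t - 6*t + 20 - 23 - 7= 40*r^2 - 30*r - 2*t^3 + t^2*(17*r + 13) + t*(-8*r^2 - 79*r - 13) - 10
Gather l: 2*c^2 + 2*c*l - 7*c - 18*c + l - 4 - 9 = 2*c^2 - 25*c + l*(2*c + 1) - 13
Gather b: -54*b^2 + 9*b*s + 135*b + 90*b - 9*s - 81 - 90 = -54*b^2 + b*(9*s + 225) - 9*s - 171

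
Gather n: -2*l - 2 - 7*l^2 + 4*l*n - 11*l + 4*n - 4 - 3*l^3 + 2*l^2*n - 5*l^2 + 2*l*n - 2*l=-3*l^3 - 12*l^2 - 15*l + n*(2*l^2 + 6*l + 4) - 6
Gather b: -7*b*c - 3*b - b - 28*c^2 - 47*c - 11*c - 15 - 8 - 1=b*(-7*c - 4) - 28*c^2 - 58*c - 24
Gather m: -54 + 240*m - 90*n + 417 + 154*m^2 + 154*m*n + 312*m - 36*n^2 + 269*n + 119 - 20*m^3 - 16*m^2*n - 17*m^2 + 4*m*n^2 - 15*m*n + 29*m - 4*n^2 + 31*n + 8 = -20*m^3 + m^2*(137 - 16*n) + m*(4*n^2 + 139*n + 581) - 40*n^2 + 210*n + 490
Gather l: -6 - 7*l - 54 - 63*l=-70*l - 60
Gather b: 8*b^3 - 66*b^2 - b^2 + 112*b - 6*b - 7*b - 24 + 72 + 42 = 8*b^3 - 67*b^2 + 99*b + 90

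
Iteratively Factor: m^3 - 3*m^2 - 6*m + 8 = (m - 1)*(m^2 - 2*m - 8) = (m - 4)*(m - 1)*(m + 2)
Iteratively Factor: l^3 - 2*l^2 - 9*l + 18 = (l - 2)*(l^2 - 9) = (l - 3)*(l - 2)*(l + 3)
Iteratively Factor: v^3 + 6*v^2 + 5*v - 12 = (v + 4)*(v^2 + 2*v - 3) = (v + 3)*(v + 4)*(v - 1)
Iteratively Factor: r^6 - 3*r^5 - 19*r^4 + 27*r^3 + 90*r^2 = (r - 5)*(r^5 + 2*r^4 - 9*r^3 - 18*r^2) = (r - 5)*(r + 2)*(r^4 - 9*r^2) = (r - 5)*(r + 2)*(r + 3)*(r^3 - 3*r^2) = r*(r - 5)*(r + 2)*(r + 3)*(r^2 - 3*r) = r^2*(r - 5)*(r + 2)*(r + 3)*(r - 3)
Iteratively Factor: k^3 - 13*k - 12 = (k + 3)*(k^2 - 3*k - 4) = (k + 1)*(k + 3)*(k - 4)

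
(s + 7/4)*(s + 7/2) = s^2 + 21*s/4 + 49/8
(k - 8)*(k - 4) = k^2 - 12*k + 32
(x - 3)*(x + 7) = x^2 + 4*x - 21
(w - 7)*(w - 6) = w^2 - 13*w + 42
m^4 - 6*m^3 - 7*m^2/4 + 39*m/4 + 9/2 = (m - 6)*(m - 3/2)*(m + 1/2)*(m + 1)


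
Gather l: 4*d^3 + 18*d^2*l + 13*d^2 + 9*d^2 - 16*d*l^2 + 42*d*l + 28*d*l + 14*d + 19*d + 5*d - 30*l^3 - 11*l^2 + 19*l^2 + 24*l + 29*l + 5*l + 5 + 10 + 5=4*d^3 + 22*d^2 + 38*d - 30*l^3 + l^2*(8 - 16*d) + l*(18*d^2 + 70*d + 58) + 20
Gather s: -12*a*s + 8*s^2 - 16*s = 8*s^2 + s*(-12*a - 16)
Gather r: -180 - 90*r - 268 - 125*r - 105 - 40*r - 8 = -255*r - 561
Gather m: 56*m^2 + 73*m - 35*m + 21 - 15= 56*m^2 + 38*m + 6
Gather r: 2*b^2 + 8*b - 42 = 2*b^2 + 8*b - 42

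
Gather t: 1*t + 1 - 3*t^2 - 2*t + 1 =-3*t^2 - t + 2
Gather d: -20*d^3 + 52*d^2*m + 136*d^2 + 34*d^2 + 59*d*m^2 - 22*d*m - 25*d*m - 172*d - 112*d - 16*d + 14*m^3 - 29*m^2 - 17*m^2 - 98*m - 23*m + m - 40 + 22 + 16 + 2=-20*d^3 + d^2*(52*m + 170) + d*(59*m^2 - 47*m - 300) + 14*m^3 - 46*m^2 - 120*m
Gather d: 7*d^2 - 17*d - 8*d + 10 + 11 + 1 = 7*d^2 - 25*d + 22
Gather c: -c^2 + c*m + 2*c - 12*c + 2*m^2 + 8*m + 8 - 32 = -c^2 + c*(m - 10) + 2*m^2 + 8*m - 24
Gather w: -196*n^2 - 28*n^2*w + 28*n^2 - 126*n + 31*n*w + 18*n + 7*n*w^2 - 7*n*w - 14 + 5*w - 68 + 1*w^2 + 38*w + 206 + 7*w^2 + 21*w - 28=-168*n^2 - 108*n + w^2*(7*n + 8) + w*(-28*n^2 + 24*n + 64) + 96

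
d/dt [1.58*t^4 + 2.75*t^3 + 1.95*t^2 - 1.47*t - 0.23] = 6.32*t^3 + 8.25*t^2 + 3.9*t - 1.47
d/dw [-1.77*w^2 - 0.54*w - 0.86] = -3.54*w - 0.54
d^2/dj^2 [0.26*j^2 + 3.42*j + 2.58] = 0.520000000000000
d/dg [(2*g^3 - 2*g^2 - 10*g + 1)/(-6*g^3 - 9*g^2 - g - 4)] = (-30*g^4 - 124*g^3 - 94*g^2 + 34*g + 41)/(36*g^6 + 108*g^5 + 93*g^4 + 66*g^3 + 73*g^2 + 8*g + 16)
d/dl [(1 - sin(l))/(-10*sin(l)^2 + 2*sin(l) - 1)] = (-10*sin(l)^2 + 20*sin(l) - 1)*cos(l)/(10*sin(l)^2 - 2*sin(l) + 1)^2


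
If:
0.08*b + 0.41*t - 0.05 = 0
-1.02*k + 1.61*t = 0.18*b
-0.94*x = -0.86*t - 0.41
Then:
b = 3.06831395348837 - 5.60174418604651*x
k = 2.71380528955768*x - 1.29397514819881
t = 1.09302325581395*x - 0.476744186046512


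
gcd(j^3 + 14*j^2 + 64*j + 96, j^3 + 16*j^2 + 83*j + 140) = j + 4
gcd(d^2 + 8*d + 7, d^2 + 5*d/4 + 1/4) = d + 1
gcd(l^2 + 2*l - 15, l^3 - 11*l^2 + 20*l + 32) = 1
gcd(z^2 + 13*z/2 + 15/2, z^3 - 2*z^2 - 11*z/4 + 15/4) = z + 3/2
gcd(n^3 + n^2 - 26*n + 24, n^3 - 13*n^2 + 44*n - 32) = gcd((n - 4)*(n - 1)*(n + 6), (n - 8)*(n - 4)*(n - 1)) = n^2 - 5*n + 4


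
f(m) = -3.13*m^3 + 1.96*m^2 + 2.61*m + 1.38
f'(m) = -9.39*m^2 + 3.92*m + 2.61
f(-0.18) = 0.99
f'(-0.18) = 1.60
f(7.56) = -1219.28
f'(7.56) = -504.43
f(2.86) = -48.35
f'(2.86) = -62.99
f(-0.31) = 0.85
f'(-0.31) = 0.49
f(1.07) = 2.58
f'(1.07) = -3.95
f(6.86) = -898.93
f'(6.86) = -412.39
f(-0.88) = 2.73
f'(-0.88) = -8.11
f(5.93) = -566.91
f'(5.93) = -304.34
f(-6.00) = 732.36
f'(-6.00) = -358.95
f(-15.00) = 10966.98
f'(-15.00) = -2168.94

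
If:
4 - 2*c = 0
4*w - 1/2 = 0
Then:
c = 2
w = 1/8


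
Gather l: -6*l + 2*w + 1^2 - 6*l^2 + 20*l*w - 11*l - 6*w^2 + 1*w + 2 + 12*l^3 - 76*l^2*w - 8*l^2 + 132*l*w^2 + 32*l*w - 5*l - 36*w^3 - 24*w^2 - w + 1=12*l^3 + l^2*(-76*w - 14) + l*(132*w^2 + 52*w - 22) - 36*w^3 - 30*w^2 + 2*w + 4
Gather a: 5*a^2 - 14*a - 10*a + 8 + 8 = 5*a^2 - 24*a + 16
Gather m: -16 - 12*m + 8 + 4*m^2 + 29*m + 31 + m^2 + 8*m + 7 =5*m^2 + 25*m + 30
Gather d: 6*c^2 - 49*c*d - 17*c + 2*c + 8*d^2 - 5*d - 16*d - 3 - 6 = 6*c^2 - 15*c + 8*d^2 + d*(-49*c - 21) - 9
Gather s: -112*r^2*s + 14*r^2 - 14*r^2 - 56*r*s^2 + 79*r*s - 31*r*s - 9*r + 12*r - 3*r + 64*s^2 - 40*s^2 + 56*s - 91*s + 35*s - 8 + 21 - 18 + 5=s^2*(24 - 56*r) + s*(-112*r^2 + 48*r)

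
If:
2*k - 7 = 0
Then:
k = 7/2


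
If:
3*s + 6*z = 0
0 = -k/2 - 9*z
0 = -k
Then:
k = 0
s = 0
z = 0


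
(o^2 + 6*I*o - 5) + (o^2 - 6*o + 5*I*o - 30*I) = 2*o^2 - 6*o + 11*I*o - 5 - 30*I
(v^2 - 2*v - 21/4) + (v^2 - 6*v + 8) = 2*v^2 - 8*v + 11/4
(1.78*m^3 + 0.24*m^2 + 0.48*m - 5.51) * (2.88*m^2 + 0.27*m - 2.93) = 5.1264*m^5 + 1.1718*m^4 - 3.7682*m^3 - 16.4424*m^2 - 2.8941*m + 16.1443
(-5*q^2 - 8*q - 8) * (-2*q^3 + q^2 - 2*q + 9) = 10*q^5 + 11*q^4 + 18*q^3 - 37*q^2 - 56*q - 72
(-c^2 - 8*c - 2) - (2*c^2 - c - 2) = -3*c^2 - 7*c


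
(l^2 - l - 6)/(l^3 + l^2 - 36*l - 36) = (l^2 - l - 6)/(l^3 + l^2 - 36*l - 36)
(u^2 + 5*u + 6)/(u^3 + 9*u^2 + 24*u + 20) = (u + 3)/(u^2 + 7*u + 10)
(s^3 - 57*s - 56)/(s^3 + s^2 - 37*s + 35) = (s^2 - 7*s - 8)/(s^2 - 6*s + 5)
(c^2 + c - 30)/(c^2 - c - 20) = (c + 6)/(c + 4)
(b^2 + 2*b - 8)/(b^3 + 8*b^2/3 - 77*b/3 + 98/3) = 3*(b + 4)/(3*b^2 + 14*b - 49)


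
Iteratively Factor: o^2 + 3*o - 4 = (o - 1)*(o + 4)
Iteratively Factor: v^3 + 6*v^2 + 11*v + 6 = (v + 2)*(v^2 + 4*v + 3) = (v + 2)*(v + 3)*(v + 1)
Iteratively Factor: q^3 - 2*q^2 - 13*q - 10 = (q + 1)*(q^2 - 3*q - 10) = (q + 1)*(q + 2)*(q - 5)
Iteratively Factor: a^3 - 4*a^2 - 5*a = (a)*(a^2 - 4*a - 5) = a*(a - 5)*(a + 1)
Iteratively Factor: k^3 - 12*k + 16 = (k - 2)*(k^2 + 2*k - 8) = (k - 2)^2*(k + 4)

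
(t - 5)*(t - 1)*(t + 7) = t^3 + t^2 - 37*t + 35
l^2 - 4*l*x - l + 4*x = (l - 1)*(l - 4*x)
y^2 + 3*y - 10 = (y - 2)*(y + 5)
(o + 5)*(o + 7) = o^2 + 12*o + 35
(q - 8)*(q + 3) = q^2 - 5*q - 24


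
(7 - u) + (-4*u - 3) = 4 - 5*u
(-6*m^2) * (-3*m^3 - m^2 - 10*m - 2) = 18*m^5 + 6*m^4 + 60*m^3 + 12*m^2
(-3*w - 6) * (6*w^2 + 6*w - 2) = -18*w^3 - 54*w^2 - 30*w + 12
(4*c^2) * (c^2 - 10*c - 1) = 4*c^4 - 40*c^3 - 4*c^2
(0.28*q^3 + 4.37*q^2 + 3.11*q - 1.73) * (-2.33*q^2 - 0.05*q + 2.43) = -0.6524*q^5 - 10.1961*q^4 - 6.7844*q^3 + 14.4945*q^2 + 7.6438*q - 4.2039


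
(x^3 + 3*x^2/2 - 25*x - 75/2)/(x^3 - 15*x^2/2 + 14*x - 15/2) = (2*x^2 + 13*x + 15)/(2*x^2 - 5*x + 3)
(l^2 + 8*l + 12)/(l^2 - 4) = (l + 6)/(l - 2)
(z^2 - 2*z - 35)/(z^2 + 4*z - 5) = (z - 7)/(z - 1)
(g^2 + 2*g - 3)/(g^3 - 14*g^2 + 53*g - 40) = (g + 3)/(g^2 - 13*g + 40)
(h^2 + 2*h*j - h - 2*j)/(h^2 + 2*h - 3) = (h + 2*j)/(h + 3)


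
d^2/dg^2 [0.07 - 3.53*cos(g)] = 3.53*cos(g)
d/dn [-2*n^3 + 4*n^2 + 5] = 2*n*(4 - 3*n)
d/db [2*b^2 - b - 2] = 4*b - 1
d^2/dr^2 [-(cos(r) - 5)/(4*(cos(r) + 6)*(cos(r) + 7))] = (-33*(1 - cos(r)^2)^2 + cos(r)^5 - 449*cos(r)^3 - 587*cos(r)^2 + 5136*cos(r) + 2395)/(4*(cos(r) + 6)^3*(cos(r) + 7)^3)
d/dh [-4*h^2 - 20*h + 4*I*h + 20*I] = -8*h - 20 + 4*I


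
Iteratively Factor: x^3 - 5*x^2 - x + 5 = (x + 1)*(x^2 - 6*x + 5) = (x - 5)*(x + 1)*(x - 1)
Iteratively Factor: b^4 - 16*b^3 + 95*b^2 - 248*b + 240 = (b - 3)*(b^3 - 13*b^2 + 56*b - 80) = (b - 5)*(b - 3)*(b^2 - 8*b + 16) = (b - 5)*(b - 4)*(b - 3)*(b - 4)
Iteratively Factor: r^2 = (r)*(r)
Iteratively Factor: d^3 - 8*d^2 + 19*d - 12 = (d - 3)*(d^2 - 5*d + 4) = (d - 4)*(d - 3)*(d - 1)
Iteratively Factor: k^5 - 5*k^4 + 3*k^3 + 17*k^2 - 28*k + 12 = (k - 1)*(k^4 - 4*k^3 - k^2 + 16*k - 12) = (k - 1)*(k + 2)*(k^3 - 6*k^2 + 11*k - 6) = (k - 3)*(k - 1)*(k + 2)*(k^2 - 3*k + 2) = (k - 3)*(k - 1)^2*(k + 2)*(k - 2)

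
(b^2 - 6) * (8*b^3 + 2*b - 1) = 8*b^5 - 46*b^3 - b^2 - 12*b + 6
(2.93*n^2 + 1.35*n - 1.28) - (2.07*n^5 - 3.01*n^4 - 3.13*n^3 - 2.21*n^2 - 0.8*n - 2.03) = -2.07*n^5 + 3.01*n^4 + 3.13*n^3 + 5.14*n^2 + 2.15*n + 0.75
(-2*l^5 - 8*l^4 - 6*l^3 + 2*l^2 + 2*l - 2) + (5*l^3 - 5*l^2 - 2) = -2*l^5 - 8*l^4 - l^3 - 3*l^2 + 2*l - 4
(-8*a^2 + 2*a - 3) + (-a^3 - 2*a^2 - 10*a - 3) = -a^3 - 10*a^2 - 8*a - 6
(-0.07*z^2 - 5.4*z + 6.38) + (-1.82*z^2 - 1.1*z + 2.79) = -1.89*z^2 - 6.5*z + 9.17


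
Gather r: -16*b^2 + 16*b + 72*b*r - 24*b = -16*b^2 + 72*b*r - 8*b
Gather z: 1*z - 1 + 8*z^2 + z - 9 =8*z^2 + 2*z - 10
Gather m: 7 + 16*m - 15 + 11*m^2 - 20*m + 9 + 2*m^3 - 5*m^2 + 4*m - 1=2*m^3 + 6*m^2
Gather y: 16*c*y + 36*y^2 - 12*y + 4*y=36*y^2 + y*(16*c - 8)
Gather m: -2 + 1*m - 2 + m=2*m - 4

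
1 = 1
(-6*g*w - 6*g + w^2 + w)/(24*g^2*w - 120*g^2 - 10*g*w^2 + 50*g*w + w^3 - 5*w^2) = (w + 1)/(-4*g*w + 20*g + w^2 - 5*w)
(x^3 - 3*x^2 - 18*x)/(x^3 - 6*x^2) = (x + 3)/x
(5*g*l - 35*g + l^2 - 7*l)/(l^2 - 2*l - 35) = (5*g + l)/(l + 5)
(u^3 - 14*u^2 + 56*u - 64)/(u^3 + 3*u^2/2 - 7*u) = 2*(u^2 - 12*u + 32)/(u*(2*u + 7))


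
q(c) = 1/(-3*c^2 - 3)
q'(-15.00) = 0.00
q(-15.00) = 0.00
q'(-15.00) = 0.00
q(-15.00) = 0.00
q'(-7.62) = -0.00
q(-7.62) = -0.01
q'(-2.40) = -0.04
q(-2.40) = -0.05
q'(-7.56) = -0.00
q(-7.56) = -0.01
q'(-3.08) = -0.02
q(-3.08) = -0.03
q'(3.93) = 0.01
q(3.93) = -0.02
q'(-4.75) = -0.01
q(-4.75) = -0.01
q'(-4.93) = -0.01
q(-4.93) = -0.01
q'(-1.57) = -0.09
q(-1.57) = -0.10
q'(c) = 6*c/(-3*c^2 - 3)^2 = 2*c/(3*(c^2 + 1)^2)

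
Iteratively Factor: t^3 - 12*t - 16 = (t + 2)*(t^2 - 2*t - 8) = (t - 4)*(t + 2)*(t + 2)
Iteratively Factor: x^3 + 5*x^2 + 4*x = (x)*(x^2 + 5*x + 4) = x*(x + 4)*(x + 1)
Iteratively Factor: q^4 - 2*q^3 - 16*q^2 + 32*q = (q - 4)*(q^3 + 2*q^2 - 8*q) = (q - 4)*(q + 4)*(q^2 - 2*q) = (q - 4)*(q - 2)*(q + 4)*(q)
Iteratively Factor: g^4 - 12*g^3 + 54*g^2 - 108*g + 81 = (g - 3)*(g^3 - 9*g^2 + 27*g - 27) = (g - 3)^2*(g^2 - 6*g + 9) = (g - 3)^3*(g - 3)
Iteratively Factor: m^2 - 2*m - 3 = (m + 1)*(m - 3)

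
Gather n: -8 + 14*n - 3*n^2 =-3*n^2 + 14*n - 8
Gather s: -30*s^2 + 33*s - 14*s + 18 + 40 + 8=-30*s^2 + 19*s + 66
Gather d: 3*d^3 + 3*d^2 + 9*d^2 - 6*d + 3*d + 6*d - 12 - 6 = 3*d^3 + 12*d^2 + 3*d - 18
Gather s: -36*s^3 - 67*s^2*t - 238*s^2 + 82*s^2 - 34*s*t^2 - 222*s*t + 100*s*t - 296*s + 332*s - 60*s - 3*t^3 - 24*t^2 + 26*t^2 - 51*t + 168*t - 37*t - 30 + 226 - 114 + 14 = -36*s^3 + s^2*(-67*t - 156) + s*(-34*t^2 - 122*t - 24) - 3*t^3 + 2*t^2 + 80*t + 96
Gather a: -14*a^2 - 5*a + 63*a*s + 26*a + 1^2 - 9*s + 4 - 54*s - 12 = -14*a^2 + a*(63*s + 21) - 63*s - 7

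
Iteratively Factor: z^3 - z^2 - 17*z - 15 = (z + 3)*(z^2 - 4*z - 5) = (z + 1)*(z + 3)*(z - 5)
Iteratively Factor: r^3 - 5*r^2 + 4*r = (r - 4)*(r^2 - r) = (r - 4)*(r - 1)*(r)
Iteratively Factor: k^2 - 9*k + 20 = (k - 4)*(k - 5)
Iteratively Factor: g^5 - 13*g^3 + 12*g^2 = (g + 4)*(g^4 - 4*g^3 + 3*g^2) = g*(g + 4)*(g^3 - 4*g^2 + 3*g) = g^2*(g + 4)*(g^2 - 4*g + 3) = g^2*(g - 1)*(g + 4)*(g - 3)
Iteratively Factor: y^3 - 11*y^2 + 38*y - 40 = (y - 4)*(y^2 - 7*y + 10) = (y - 4)*(y - 2)*(y - 5)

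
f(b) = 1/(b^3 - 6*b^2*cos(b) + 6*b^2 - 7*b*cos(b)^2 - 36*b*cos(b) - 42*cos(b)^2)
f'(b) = (-6*b^2*sin(b) - 3*b^2 - 14*b*sin(b)*cos(b) - 36*b*sin(b) + 12*b*cos(b) - 12*b - 84*sin(b)*cos(b) + 7*cos(b)^2 + 36*cos(b))/(b^3 - 6*b^2*cos(b) + 6*b^2 - 7*b*cos(b)^2 - 36*b*cos(b) - 42*cos(b)^2)^2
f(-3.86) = -0.07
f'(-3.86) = 0.31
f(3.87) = 0.00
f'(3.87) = -0.00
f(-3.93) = -0.10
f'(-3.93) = 0.66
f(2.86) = 0.01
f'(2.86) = -0.00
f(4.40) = 0.00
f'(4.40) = 0.00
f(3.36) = 0.00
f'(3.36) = -0.00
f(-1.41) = 0.07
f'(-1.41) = -0.07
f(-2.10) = -0.07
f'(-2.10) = -0.27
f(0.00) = -0.02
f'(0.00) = 0.02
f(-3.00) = -0.02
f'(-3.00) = 0.00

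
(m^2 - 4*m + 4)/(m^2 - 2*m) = (m - 2)/m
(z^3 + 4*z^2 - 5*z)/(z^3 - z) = (z + 5)/(z + 1)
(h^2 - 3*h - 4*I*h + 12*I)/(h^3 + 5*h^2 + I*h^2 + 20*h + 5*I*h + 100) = (h - 3)/(h^2 + 5*h*(1 + I) + 25*I)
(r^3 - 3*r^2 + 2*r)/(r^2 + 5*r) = (r^2 - 3*r + 2)/(r + 5)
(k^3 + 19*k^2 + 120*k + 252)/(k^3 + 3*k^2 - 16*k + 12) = (k^2 + 13*k + 42)/(k^2 - 3*k + 2)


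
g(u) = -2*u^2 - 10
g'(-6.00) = 24.00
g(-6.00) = -82.00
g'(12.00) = -48.00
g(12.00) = -298.00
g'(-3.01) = 12.04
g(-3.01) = -28.12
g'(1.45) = -5.80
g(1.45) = -14.20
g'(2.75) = -11.00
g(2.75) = -25.12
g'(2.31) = -9.24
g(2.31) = -20.67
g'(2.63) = -10.52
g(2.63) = -23.83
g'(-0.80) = 3.20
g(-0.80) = -11.28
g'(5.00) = -20.00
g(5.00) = -60.00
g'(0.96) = -3.84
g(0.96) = -11.84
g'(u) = -4*u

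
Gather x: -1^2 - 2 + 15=12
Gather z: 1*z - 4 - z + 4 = 0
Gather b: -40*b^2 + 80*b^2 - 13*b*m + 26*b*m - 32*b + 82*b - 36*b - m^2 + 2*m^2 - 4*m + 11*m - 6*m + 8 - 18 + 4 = 40*b^2 + b*(13*m + 14) + m^2 + m - 6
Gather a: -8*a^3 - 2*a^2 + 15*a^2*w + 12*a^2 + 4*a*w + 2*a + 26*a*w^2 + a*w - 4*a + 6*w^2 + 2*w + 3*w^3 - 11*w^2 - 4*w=-8*a^3 + a^2*(15*w + 10) + a*(26*w^2 + 5*w - 2) + 3*w^3 - 5*w^2 - 2*w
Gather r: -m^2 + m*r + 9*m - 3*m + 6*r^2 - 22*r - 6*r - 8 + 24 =-m^2 + 6*m + 6*r^2 + r*(m - 28) + 16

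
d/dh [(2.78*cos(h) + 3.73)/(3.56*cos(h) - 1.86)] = 18.4496*sin(h)/(3.56*cos(h) - 1.86)^2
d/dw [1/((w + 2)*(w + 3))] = (-2*w - 5)/(w^4 + 10*w^3 + 37*w^2 + 60*w + 36)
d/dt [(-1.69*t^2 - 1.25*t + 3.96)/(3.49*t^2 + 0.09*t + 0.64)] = (4.2104*t^2 - 29.804*t - 1.1564)/(12.1801*t^4 + 0.6282*t^3 + 4.4753*t^2 + 0.1152*t + 0.4096)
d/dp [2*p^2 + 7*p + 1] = 4*p + 7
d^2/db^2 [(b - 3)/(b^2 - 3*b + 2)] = 2*(3*(2 - b)*(b^2 - 3*b + 2) + (b - 3)*(2*b - 3)^2)/(b^2 - 3*b + 2)^3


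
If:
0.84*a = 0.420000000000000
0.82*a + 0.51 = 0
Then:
No Solution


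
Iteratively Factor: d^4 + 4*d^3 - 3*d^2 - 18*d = (d + 3)*(d^3 + d^2 - 6*d) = (d - 2)*(d + 3)*(d^2 + 3*d) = (d - 2)*(d + 3)^2*(d)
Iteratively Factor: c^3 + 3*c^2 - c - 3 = (c - 1)*(c^2 + 4*c + 3) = (c - 1)*(c + 3)*(c + 1)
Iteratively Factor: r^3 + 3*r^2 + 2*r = (r + 1)*(r^2 + 2*r) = (r + 1)*(r + 2)*(r)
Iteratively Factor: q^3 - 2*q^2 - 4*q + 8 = (q - 2)*(q^2 - 4) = (q - 2)*(q + 2)*(q - 2)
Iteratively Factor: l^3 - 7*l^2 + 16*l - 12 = (l - 3)*(l^2 - 4*l + 4) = (l - 3)*(l - 2)*(l - 2)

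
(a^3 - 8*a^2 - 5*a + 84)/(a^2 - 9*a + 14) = (a^2 - a - 12)/(a - 2)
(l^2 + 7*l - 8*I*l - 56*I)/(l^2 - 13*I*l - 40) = (l + 7)/(l - 5*I)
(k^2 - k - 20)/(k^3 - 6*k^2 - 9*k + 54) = (k^2 - k - 20)/(k^3 - 6*k^2 - 9*k + 54)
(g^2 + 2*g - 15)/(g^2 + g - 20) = (g - 3)/(g - 4)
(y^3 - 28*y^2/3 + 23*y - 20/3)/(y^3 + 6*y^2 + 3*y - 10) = (3*y^3 - 28*y^2 + 69*y - 20)/(3*(y^3 + 6*y^2 + 3*y - 10))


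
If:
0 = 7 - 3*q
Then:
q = 7/3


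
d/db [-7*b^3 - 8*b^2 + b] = -21*b^2 - 16*b + 1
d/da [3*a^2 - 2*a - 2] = 6*a - 2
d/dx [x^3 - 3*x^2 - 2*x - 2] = 3*x^2 - 6*x - 2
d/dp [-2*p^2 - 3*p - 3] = -4*p - 3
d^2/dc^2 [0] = 0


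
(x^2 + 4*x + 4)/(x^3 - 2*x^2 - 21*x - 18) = (x^2 + 4*x + 4)/(x^3 - 2*x^2 - 21*x - 18)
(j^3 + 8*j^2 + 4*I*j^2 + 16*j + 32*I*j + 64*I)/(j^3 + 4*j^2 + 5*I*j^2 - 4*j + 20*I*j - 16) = (j + 4)/(j + I)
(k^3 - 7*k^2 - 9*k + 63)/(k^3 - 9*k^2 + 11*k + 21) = (k + 3)/(k + 1)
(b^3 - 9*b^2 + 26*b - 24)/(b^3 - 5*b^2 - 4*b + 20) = (b^2 - 7*b + 12)/(b^2 - 3*b - 10)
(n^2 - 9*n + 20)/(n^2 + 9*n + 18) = (n^2 - 9*n + 20)/(n^2 + 9*n + 18)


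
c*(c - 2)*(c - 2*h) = c^3 - 2*c^2*h - 2*c^2 + 4*c*h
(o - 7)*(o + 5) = o^2 - 2*o - 35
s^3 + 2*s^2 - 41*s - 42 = (s - 6)*(s + 1)*(s + 7)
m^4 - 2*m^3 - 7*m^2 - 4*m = m*(m - 4)*(m + 1)^2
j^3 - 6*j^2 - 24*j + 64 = (j - 8)*(j - 2)*(j + 4)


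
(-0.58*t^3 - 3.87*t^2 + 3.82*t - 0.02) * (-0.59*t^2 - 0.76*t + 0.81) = 0.3422*t^5 + 2.7241*t^4 + 0.2176*t^3 - 6.0261*t^2 + 3.1094*t - 0.0162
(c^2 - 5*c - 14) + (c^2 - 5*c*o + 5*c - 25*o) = 2*c^2 - 5*c*o - 25*o - 14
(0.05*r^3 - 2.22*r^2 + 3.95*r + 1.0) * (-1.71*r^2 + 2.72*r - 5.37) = -0.0855*r^5 + 3.9322*r^4 - 13.0614*r^3 + 20.9554*r^2 - 18.4915*r - 5.37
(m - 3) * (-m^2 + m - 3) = -m^3 + 4*m^2 - 6*m + 9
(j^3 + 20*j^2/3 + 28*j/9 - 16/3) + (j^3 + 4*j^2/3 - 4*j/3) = 2*j^3 + 8*j^2 + 16*j/9 - 16/3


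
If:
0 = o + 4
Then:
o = -4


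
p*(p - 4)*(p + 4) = p^3 - 16*p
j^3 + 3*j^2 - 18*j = j*(j - 3)*(j + 6)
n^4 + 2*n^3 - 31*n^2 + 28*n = n*(n - 4)*(n - 1)*(n + 7)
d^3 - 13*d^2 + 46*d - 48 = (d - 8)*(d - 3)*(d - 2)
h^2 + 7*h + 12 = (h + 3)*(h + 4)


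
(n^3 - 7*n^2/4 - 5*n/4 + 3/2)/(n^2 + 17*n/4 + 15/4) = (4*n^3 - 7*n^2 - 5*n + 6)/(4*n^2 + 17*n + 15)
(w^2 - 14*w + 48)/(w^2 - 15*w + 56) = (w - 6)/(w - 7)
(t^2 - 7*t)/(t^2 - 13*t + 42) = t/(t - 6)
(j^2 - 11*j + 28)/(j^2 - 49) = (j - 4)/(j + 7)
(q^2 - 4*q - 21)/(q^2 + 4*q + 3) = (q - 7)/(q + 1)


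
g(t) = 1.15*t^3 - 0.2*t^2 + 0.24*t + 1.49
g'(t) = 3.45*t^2 - 0.4*t + 0.24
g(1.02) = 2.75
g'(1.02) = 3.42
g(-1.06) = -0.36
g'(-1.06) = 4.54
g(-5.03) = -151.13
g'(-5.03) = 89.54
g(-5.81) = -232.20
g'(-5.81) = 119.02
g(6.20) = 269.37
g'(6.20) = 130.38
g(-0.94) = 0.13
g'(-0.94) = 3.66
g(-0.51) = 1.16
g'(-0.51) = 1.34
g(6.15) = 262.90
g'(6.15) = 128.27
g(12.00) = 1962.77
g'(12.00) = 492.24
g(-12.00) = -2017.39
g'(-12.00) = 501.84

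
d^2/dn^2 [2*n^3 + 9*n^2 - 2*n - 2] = 12*n + 18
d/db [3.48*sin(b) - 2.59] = 3.48*cos(b)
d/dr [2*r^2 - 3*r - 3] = 4*r - 3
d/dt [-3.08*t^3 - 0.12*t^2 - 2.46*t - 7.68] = -9.24*t^2 - 0.24*t - 2.46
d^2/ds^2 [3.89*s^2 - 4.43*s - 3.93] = 7.78000000000000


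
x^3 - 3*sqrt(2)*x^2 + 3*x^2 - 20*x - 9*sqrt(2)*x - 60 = (x + 3)*(x - 5*sqrt(2))*(x + 2*sqrt(2))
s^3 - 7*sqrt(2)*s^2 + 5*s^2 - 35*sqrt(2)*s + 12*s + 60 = (s + 5)*(s - 6*sqrt(2))*(s - sqrt(2))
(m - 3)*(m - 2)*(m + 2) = m^3 - 3*m^2 - 4*m + 12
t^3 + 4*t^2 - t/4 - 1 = (t - 1/2)*(t + 1/2)*(t + 4)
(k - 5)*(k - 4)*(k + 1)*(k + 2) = k^4 - 6*k^3 - 5*k^2 + 42*k + 40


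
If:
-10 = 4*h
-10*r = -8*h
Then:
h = -5/2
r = -2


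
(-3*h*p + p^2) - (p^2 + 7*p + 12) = -3*h*p - 7*p - 12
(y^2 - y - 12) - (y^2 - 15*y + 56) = 14*y - 68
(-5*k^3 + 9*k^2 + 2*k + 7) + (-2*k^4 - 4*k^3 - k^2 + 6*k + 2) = -2*k^4 - 9*k^3 + 8*k^2 + 8*k + 9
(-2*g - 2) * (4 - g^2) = 2*g^3 + 2*g^2 - 8*g - 8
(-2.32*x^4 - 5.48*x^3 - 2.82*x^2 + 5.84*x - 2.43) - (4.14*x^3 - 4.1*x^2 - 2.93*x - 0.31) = -2.32*x^4 - 9.62*x^3 + 1.28*x^2 + 8.77*x - 2.12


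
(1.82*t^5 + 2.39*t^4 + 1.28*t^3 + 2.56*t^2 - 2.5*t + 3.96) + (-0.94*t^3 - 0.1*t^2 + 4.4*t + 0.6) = 1.82*t^5 + 2.39*t^4 + 0.34*t^3 + 2.46*t^2 + 1.9*t + 4.56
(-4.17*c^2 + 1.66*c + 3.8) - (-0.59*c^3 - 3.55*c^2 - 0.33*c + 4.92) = 0.59*c^3 - 0.62*c^2 + 1.99*c - 1.12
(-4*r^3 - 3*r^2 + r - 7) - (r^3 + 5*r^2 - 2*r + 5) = -5*r^3 - 8*r^2 + 3*r - 12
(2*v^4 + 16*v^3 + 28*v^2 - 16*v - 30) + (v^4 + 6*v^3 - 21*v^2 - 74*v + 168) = 3*v^4 + 22*v^3 + 7*v^2 - 90*v + 138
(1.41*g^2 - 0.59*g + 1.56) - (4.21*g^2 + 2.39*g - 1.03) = -2.8*g^2 - 2.98*g + 2.59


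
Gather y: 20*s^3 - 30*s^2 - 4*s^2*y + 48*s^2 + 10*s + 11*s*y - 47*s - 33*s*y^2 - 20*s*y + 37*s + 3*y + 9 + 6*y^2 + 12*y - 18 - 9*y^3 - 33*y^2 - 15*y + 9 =20*s^3 + 18*s^2 - 9*y^3 + y^2*(-33*s - 27) + y*(-4*s^2 - 9*s)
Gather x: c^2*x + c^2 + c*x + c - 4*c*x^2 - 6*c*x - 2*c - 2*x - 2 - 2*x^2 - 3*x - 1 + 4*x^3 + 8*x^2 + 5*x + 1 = c^2 - c + 4*x^3 + x^2*(6 - 4*c) + x*(c^2 - 5*c) - 2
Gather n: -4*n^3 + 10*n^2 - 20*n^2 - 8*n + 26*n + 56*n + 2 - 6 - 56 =-4*n^3 - 10*n^2 + 74*n - 60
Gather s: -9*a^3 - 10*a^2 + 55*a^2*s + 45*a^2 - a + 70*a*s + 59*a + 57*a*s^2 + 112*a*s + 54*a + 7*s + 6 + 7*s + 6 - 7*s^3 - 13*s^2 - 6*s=-9*a^3 + 35*a^2 + 112*a - 7*s^3 + s^2*(57*a - 13) + s*(55*a^2 + 182*a + 8) + 12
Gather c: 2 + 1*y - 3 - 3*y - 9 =-2*y - 10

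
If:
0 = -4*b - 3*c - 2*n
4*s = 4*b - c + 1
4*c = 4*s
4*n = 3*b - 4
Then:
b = 14/79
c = 27/79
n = -137/158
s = 27/79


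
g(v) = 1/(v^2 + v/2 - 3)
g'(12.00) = 0.00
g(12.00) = 0.01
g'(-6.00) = 0.01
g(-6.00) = 0.03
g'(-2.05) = 114.26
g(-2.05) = 5.63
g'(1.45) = -114.26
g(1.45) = -5.80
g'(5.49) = -0.01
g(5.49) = 0.03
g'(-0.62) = 0.09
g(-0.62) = -0.34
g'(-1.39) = 0.73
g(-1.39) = -0.57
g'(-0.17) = -0.02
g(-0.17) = -0.33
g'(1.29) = -6.45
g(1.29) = -1.45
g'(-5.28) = 0.02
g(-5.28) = 0.04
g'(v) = (-2*v - 1/2)/(v^2 + v/2 - 3)^2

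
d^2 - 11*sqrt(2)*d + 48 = (d - 8*sqrt(2))*(d - 3*sqrt(2))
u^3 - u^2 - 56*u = u*(u - 8)*(u + 7)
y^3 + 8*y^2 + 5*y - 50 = (y - 2)*(y + 5)^2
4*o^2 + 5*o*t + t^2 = (o + t)*(4*o + t)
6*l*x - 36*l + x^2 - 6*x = (6*l + x)*(x - 6)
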